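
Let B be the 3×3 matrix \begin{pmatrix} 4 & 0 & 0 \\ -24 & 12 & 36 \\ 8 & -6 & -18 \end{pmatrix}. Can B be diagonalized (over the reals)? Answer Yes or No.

Characteristic polynomial: p(r) = r^3 + 2r^2 - 24r = r(r - 4)(r + 6).
All 3 eigenvalues are distinct, so B is diagonalizable.

Yes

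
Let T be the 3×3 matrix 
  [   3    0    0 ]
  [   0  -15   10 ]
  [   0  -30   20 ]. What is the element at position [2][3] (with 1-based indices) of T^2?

Characteristic polynomial: s^3 - 8s^2 + 15s = s(s - 5)(s - 3), so the eigenvalues are 0, 3, 5.
s=3: eigenvector (1, 0, 0).
s=5: eigenvector (0, 1, 2).
s=0: eigenvector (0, -2, -3).
P = [[1, 0, 0], [0, 1, -2], [0, 2, -3]], D = diag(3, 5, 0), P⁻¹ = [[1, 0, 0], [0, -3, 2], [0, -2, 1]].
T² = P·diag(9, 25, 0)·P⁻¹ = [[9, 0, 0], [0, -75, 50], [0, -150, 100]].
The requested entry is 50.

50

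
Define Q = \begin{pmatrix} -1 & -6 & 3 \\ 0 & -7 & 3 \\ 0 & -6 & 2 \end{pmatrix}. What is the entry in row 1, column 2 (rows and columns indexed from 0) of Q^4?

-255

Characteristic polynomial: μ^3 + 6μ^2 + 9μ + 4 = (μ + 1)^2(μ + 4), so the eigenvalues are -4, -1, -1.
μ=-1: eigenvector (1, 0, 0).
μ=-4: eigenvector (1, 1, 1).
μ=-1: eigenvector (0, 1, 2).
P = [[1, 1, 0], [0, 1, 1], [0, 1, 2]], D = diag(-1, -4, -1), P⁻¹ = [[1, -2, 1], [0, 2, -1], [0, -1, 1]].
Q⁴ = P·diag(1, 256, 1)·P⁻¹ = [[1, 510, -255], [0, 511, -255], [0, 510, -254]].
The requested entry is -255.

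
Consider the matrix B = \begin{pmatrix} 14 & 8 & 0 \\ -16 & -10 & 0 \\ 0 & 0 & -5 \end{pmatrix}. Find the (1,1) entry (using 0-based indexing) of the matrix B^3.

Characteristic polynomial: μ^3 + μ^2 - 32μ - 60 = (μ - 6)(μ + 2)(μ + 5), so the eigenvalues are -5, -2, 6.
μ=6: eigenvector (1, -1, 0).
μ=-2: eigenvector (-1, 2, 0).
μ=-5: eigenvector (0, 0, 1).
P = [[1, -1, 0], [-1, 2, 0], [0, 0, 1]], D = diag(6, -2, -5), P⁻¹ = [[2, 1, 0], [1, 1, 0], [0, 0, 1]].
B³ = P·diag(216, -8, -125)·P⁻¹ = [[440, 224, 0], [-448, -232, 0], [0, 0, -125]].
The requested entry is -232.

-232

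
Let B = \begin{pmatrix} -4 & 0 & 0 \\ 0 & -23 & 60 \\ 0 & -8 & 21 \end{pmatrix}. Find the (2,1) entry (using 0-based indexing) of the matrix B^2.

16

Characteristic polynomial: r^3 + 6r^2 + 5r - 12 = (r - 1)(r + 3)(r + 4), so the eigenvalues are -4, -3, 1.
r=-4: eigenvector (1, 0, 0).
r=1: eigenvector (0, -5, -2).
r=-3: eigenvector (0, 3, 1).
P = [[1, 0, 0], [0, -5, 3], [0, -2, 1]], D = diag(-4, 1, -3), P⁻¹ = [[1, 0, 0], [0, 1, -3], [0, 2, -5]].
B² = P·diag(16, 1, 9)·P⁻¹ = [[16, 0, 0], [0, 49, -120], [0, 16, -39]].
The requested entry is 16.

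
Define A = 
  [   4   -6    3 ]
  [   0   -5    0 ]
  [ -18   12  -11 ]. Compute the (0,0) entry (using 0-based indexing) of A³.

Characteristic polynomial: r^3 + 12r^2 + 45r + 50 = (r + 2)(r + 5)^2, so the eigenvalues are -5, -5, -2.
r=-2: eigenvector (1, 0, -2).
r=-5: eigenvector (0, 1, 2).
r=-5: eigenvector (-1, 0, 3).
P = [[1, 0, -1], [0, 1, 0], [-2, 2, 3]], D = diag(-2, -5, -5), P⁻¹ = [[3, -2, 1], [0, 1, 0], [2, -2, 1]].
A³ = P·diag(-8, -125, -125)·P⁻¹ = [[226, -234, 117], [0, -125, 0], [-702, 468, -359]].
The requested entry is 226.

226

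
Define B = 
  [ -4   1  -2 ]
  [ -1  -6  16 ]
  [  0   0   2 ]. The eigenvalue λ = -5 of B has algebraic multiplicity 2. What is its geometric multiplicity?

1

B + 5I = [[1, 1, -2], [-1, -1, 16], [0, 0, 7]].
This matrix has rank 2, so its null space has dimension 3 − 2 = 1.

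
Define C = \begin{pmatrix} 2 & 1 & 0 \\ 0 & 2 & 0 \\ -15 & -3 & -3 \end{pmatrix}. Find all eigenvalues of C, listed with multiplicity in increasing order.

-3, 2, 2

Characteristic polynomial: p(λ) = λ^3 - λ^2 - 8λ + 12 = (λ - 2)^2(λ + 3).
Roots (with multiplicity): -3, 2, 2.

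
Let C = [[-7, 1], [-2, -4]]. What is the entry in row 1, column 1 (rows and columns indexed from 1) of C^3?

Characteristic polynomial: t^2 + 11t + 30 = (t + 5)(t + 6), so the eigenvalues are -6, -5.
t=-5: eigenvector (1, 2).
t=-6: eigenvector (-1, -1).
P = [[1, -1], [2, -1]], D = diag(-5, -6), P⁻¹ = [[-1, 1], [-2, 1]].
C³ = P·diag(-125, -216)·P⁻¹ = [[-307, 91], [-182, -34]].
The requested entry is -307.

-307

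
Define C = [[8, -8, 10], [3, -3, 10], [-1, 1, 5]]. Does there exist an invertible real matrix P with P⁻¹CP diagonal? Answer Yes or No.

Characteristic polynomial: p(s) = s^3 - 10s^2 + 25s = s(s - 5)^2.
s = 5 has algebraic multiplicity 2; rank(C − 5I) = 2, so geometric multiplicity = 1.
Geometric multiplicity < algebraic multiplicity, so C is not diagonalizable.

No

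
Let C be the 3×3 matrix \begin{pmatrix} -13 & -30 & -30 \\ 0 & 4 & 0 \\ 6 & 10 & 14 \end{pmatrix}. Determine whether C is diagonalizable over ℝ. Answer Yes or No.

Yes

Characteristic polynomial: p(μ) = μ^3 - 5μ^2 + 2μ + 8 = (μ - 4)(μ - 2)(μ + 1).
All 3 eigenvalues are distinct, so C is diagonalizable.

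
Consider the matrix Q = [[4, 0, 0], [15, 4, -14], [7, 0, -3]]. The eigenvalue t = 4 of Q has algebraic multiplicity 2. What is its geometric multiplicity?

1

Q − 4I = [[0, 0, 0], [15, 0, -14], [7, 0, -7]].
This matrix has rank 2, so its null space has dimension 3 − 2 = 1.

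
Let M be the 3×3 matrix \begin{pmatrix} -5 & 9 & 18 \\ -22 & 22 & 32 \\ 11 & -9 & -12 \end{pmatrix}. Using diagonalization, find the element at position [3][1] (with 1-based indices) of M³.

341

Characteristic polynomial: λ^3 - 5λ^2 - 26λ + 120 = (λ - 6)(λ - 4)(λ + 5), so the eigenvalues are -5, 4, 6.
λ=4: eigenvector (1, 3, -1).
λ=-5: eigenvector (1, 2, -1).
λ=6: eigenvector (0, -2, 1).
P = [[1, 1, 0], [3, 2, -2], [-1, -1, 1]], D = diag(4, -5, 6), P⁻¹ = [[0, 1, 2], [1, -1, -2], [1, 0, 1]].
M³ = P·diag(64, -125, 216)·P⁻¹ = [[-125, 189, 378], [-682, 442, 452], [341, -189, -162]].
The requested entry is 341.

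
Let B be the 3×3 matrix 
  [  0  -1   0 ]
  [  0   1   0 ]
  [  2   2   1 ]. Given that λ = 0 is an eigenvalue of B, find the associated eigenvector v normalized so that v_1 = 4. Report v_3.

B = [[0, -1, 0], [0, 1, 0], [2, 2, 1]].
Solving (B)v = 0 gives the eigenspace spanned by (4, 0, -8).
With v_1 = 4, v = (4, 0, -8), so v_3 = -8.

-8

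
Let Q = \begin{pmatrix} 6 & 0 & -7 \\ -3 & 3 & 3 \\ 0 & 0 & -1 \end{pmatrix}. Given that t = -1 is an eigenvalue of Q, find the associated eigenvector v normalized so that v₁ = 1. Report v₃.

1

Q + 1I = [[7, 0, -7], [-3, 4, 3], [0, 0, 0]].
Solving (Q + 1I)v = 0 gives the eigenspace spanned by (1, 0, 1).
With v₁ = 1, v = (1, 0, 1), so v₃ = 1.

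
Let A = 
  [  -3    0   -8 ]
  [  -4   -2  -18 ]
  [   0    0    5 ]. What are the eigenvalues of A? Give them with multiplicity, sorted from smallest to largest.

-3, -2, 5

Characteristic polynomial: p(λ) = λ^3 - 19λ - 30 = (λ - 5)(λ + 2)(λ + 3).
Roots (with multiplicity): -3, -2, 5.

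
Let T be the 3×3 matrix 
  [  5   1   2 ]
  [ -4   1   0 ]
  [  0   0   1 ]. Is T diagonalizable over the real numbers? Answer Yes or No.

No

Characteristic polynomial: p(λ) = λ^3 - 7λ^2 + 15λ - 9 = (λ - 3)^2(λ - 1).
λ = 3 has algebraic multiplicity 2; rank(T − 3I) = 2, so geometric multiplicity = 1.
Geometric multiplicity < algebraic multiplicity, so T is not diagonalizable.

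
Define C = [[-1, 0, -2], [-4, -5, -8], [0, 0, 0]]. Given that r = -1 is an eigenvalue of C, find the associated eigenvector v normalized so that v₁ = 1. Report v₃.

0

C + 1I = [[0, 0, -2], [-4, -4, -8], [0, 0, 1]].
Solving (C + 1I)v = 0 gives the eigenspace spanned by (1, -1, 0).
With v₁ = 1, v = (1, -1, 0), so v₃ = 0.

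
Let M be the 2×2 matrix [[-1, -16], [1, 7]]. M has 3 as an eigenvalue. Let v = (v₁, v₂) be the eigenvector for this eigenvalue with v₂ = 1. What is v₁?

-4

M − 3I = [[-4, -16], [1, 4]].
Solving (M − 3I)v = 0 gives the eigenspace spanned by (-4, 1).
With v₂ = 1, v = (-4, 1), so v₁ = -4.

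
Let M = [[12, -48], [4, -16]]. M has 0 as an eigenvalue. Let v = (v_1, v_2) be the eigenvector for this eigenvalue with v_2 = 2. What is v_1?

M = [[12, -48], [4, -16]].
Solving (M)v = 0 gives the eigenspace spanned by (8, 2).
With v_2 = 2, v = (8, 2), so v_1 = 8.

8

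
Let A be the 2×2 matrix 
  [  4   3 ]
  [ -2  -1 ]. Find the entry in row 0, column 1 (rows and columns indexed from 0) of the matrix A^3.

21

Characteristic polynomial: r^2 - 3r + 2 = (r - 2)(r - 1), so the eigenvalues are 1, 2.
r=2: eigenvector (3, -2).
r=1: eigenvector (-1, 1).
P = [[3, -1], [-2, 1]], D = diag(2, 1), P⁻¹ = [[1, 1], [2, 3]].
A³ = P·diag(8, 1)·P⁻¹ = [[22, 21], [-14, -13]].
The requested entry is 21.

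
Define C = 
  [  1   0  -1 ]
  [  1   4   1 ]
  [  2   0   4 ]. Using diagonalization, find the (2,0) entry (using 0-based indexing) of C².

Characteristic polynomial: μ^3 - 9μ^2 + 26μ - 24 = (μ - 4)(μ - 3)(μ - 2), so the eigenvalues are 2, 3, 4.
μ=4: eigenvector (0, 1, 0).
μ=3: eigenvector (1, 1, -2).
μ=2: eigenvector (1, 0, -1).
P = [[0, 1, 1], [1, 1, 0], [0, -2, -1]], D = diag(4, 3, 2), P⁻¹ = [[1, 1, 1], [-1, 0, -1], [2, 0, 1]].
C² = P·diag(16, 9, 4)·P⁻¹ = [[-1, 0, -5], [7, 16, 7], [10, 0, 14]].
The requested entry is 10.

10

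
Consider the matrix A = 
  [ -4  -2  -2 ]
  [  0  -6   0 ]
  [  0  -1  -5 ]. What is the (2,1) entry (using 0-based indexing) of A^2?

Characteristic polynomial: t^3 + 15t^2 + 74t + 120 = (t + 4)(t + 5)(t + 6), so the eigenvalues are -6, -5, -4.
t=-4: eigenvector (1, 0, 0).
t=-6: eigenvector (2, 1, 1).
t=-5: eigenvector (2, 0, 1).
P = [[1, 2, 2], [0, 1, 0], [0, 1, 1]], D = diag(-4, -6, -5), P⁻¹ = [[1, 0, -2], [0, 1, 0], [0, -1, 1]].
A² = P·diag(16, 36, 25)·P⁻¹ = [[16, 22, 18], [0, 36, 0], [0, 11, 25]].
The requested entry is 11.

11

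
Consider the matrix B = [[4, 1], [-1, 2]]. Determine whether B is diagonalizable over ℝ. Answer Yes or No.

No

Characteristic polynomial: p(t) = t^2 - 6t + 9 = (t - 3)^2.
t = 3 has algebraic multiplicity 2; rank(B − 3I) = 1, so geometric multiplicity = 1.
Geometric multiplicity < algebraic multiplicity, so B is not diagonalizable.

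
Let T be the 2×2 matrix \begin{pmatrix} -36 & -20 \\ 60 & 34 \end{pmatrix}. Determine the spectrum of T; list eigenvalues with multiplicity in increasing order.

-6, 4

Characteristic polynomial: p(r) = r^2 + 2r - 24 = (r - 4)(r + 6).
Roots (with multiplicity): -6, 4.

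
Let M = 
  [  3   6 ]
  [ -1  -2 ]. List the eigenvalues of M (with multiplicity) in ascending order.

Characteristic polynomial: p(μ) = μ^2 - μ = μ(μ - 1).
Roots (with multiplicity): 0, 1.

0, 1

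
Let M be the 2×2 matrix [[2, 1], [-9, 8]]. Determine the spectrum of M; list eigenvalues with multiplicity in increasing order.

Characteristic polynomial: p(s) = s^2 - 10s + 25 = (s - 5)^2.
Roots (with multiplicity): 5, 5.

5, 5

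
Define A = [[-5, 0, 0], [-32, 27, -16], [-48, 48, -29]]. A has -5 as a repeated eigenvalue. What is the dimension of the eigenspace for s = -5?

2

A + 5I = [[0, 0, 0], [-32, 32, -16], [-48, 48, -24]].
This matrix has rank 1, so its null space has dimension 3 − 1 = 2.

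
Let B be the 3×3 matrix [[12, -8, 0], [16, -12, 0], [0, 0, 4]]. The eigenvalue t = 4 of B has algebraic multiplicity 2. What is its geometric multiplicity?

2

B − 4I = [[8, -8, 0], [16, -16, 0], [0, 0, 0]].
This matrix has rank 1, so its null space has dimension 3 − 1 = 2.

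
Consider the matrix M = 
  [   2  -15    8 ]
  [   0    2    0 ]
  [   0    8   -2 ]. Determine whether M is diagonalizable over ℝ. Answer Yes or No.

Characteristic polynomial: p(s) = s^3 - 2s^2 - 4s + 8 = (s - 2)^2(s + 2).
s = 2 has algebraic multiplicity 2; rank(M − 2I) = 2, so geometric multiplicity = 1.
Geometric multiplicity < algebraic multiplicity, so M is not diagonalizable.

No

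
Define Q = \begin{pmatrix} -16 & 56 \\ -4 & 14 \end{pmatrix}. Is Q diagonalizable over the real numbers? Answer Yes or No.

Characteristic polynomial: p(λ) = λ^2 + 2λ = λ(λ + 2).
All 2 eigenvalues are distinct, so Q is diagonalizable.

Yes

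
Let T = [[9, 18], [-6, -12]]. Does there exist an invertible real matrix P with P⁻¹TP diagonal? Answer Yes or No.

Yes

Characteristic polynomial: p(λ) = λ^2 + 3λ = λ(λ + 3).
All 2 eigenvalues are distinct, so T is diagonalizable.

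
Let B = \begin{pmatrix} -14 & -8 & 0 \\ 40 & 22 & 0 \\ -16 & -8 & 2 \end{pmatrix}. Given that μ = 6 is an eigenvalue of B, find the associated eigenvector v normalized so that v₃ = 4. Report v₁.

4

B − 6I = [[-20, -8, 0], [40, 16, 0], [-16, -8, -4]].
Solving (B − 6I)v = 0 gives the eigenspace spanned by (4, -10, 4).
With v₃ = 4, v = (4, -10, 4), so v₁ = 4.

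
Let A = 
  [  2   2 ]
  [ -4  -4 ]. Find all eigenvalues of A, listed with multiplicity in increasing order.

Characteristic polynomial: p(λ) = λ^2 + 2λ = λ(λ + 2).
Roots (with multiplicity): -2, 0.

-2, 0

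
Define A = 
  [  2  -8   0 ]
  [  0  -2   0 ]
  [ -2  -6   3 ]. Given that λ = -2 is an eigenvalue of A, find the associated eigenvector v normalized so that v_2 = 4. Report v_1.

8

A + 2I = [[4, -8, 0], [0, 0, 0], [-2, -6, 5]].
Solving (A + 2I)v = 0 gives the eigenspace spanned by (8, 4, 8).
With v_2 = 4, v = (8, 4, 8), so v_1 = 8.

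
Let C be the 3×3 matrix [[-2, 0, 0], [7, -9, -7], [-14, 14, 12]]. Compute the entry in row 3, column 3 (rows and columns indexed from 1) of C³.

Characteristic polynomial: μ^3 - μ^2 - 16μ - 20 = (μ - 5)(μ + 2)^2, so the eigenvalues are -2, -2, 5.
μ=-2: eigenvector (1, 0, 1).
μ=5: eigenvector (0, 1, -2).
μ=-2: eigenvector (0, 1, -1).
P = [[1, 0, 0], [0, 1, 1], [1, -2, -1]], D = diag(-2, 5, -2), P⁻¹ = [[1, 0, 0], [1, -1, -1], [-1, 2, 1]].
C³ = P·diag(-8, 125, -8)·P⁻¹ = [[-8, 0, 0], [133, -141, -133], [-266, 266, 258]].
The requested entry is 258.

258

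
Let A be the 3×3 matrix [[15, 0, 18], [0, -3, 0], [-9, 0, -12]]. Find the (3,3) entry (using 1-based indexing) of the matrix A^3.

Characteristic polynomial: t^3 - 27t - 54 = (t - 6)(t + 3)^2, so the eigenvalues are -3, -3, 6.
t=-3: eigenvector (1, 0, -1).
t=6: eigenvector (2, 0, -1).
t=-3: eigenvector (3, 1, -3).
P = [[1, 2, 3], [0, 0, 1], [-1, -1, -3]], D = diag(-3, 6, -3), P⁻¹ = [[-1, -3, -2], [1, 0, 1], [0, 1, 0]].
A³ = P·diag(-27, 216, -27)·P⁻¹ = [[459, 0, 486], [0, -27, 0], [-243, 0, -270]].
The requested entry is -270.

-270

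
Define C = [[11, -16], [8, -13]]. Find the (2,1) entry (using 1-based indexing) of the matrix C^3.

Characteristic polynomial: t^2 + 2t - 15 = (t - 3)(t + 5), so the eigenvalues are -5, 3.
t=-5: eigenvector (-1, -1).
t=3: eigenvector (2, 1).
P = [[-1, 2], [-1, 1]], D = diag(-5, 3), P⁻¹ = [[1, -2], [1, -1]].
C³ = P·diag(-125, 27)·P⁻¹ = [[179, -304], [152, -277]].
The requested entry is 152.

152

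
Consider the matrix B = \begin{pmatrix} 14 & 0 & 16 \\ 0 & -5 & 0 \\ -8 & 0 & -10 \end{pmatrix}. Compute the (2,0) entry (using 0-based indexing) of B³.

Characteristic polynomial: t^3 + t^2 - 32t - 60 = (t - 6)(t + 2)(t + 5), so the eigenvalues are -5, -2, 6.
t=6: eigenvector (2, 0, -1).
t=-5: eigenvector (0, 1, 0).
t=-2: eigenvector (-1, 0, 1).
P = [[2, 0, -1], [0, 1, 0], [-1, 0, 1]], D = diag(6, -5, -2), P⁻¹ = [[1, 0, 1], [0, 1, 0], [1, 0, 2]].
B³ = P·diag(216, -125, -8)·P⁻¹ = [[440, 0, 448], [0, -125, 0], [-224, 0, -232]].
The requested entry is -224.

-224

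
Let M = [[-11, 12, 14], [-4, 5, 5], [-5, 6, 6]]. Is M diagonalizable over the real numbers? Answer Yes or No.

No

Characteristic polynomial: p(μ) = μ^3 - 3μ - 2 = (μ - 2)(μ + 1)^2.
μ = -1 has algebraic multiplicity 2; rank(M + 1I) = 2, so geometric multiplicity = 1.
Geometric multiplicity < algebraic multiplicity, so M is not diagonalizable.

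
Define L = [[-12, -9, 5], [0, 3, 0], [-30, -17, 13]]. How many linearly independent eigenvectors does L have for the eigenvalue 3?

1

L − 3I = [[-15, -9, 5], [0, 0, 0], [-30, -17, 10]].
This matrix has rank 2, so its null space has dimension 3 − 2 = 1.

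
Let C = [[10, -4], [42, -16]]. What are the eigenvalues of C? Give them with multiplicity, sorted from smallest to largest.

-4, -2

Characteristic polynomial: p(μ) = μ^2 + 6μ + 8 = (μ + 2)(μ + 4).
Roots (with multiplicity): -4, -2.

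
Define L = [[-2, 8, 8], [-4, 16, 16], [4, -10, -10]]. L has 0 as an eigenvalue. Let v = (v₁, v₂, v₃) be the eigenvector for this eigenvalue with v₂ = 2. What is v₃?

-2

L = [[-2, 8, 8], [-4, 16, 16], [4, -10, -10]].
Solving (L)v = 0 gives the eigenspace spanned by (0, 2, -2).
With v₂ = 2, v = (0, 2, -2), so v₃ = -2.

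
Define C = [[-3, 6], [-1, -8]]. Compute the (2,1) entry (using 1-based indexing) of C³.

Characteristic polynomial: μ^2 + 11μ + 30 = (μ + 5)(μ + 6), so the eigenvalues are -6, -5.
μ=-6: eigenvector (-2, 1).
μ=-5: eigenvector (-3, 1).
P = [[-2, -3], [1, 1]], D = diag(-6, -5), P⁻¹ = [[1, 3], [-1, -2]].
C³ = P·diag(-216, -125)·P⁻¹ = [[57, 546], [-91, -398]].
The requested entry is -91.

-91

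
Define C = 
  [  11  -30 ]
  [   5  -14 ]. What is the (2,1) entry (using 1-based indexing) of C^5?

1025

Characteristic polynomial: λ^2 + 3λ - 4 = (λ - 1)(λ + 4), so the eigenvalues are -4, 1.
λ=-4: eigenvector (2, 1).
λ=1: eigenvector (3, 1).
P = [[2, 3], [1, 1]], D = diag(-4, 1), P⁻¹ = [[-1, 3], [1, -2]].
C⁵ = P·diag(-1024, 1)·P⁻¹ = [[2051, -6150], [1025, -3074]].
The requested entry is 1025.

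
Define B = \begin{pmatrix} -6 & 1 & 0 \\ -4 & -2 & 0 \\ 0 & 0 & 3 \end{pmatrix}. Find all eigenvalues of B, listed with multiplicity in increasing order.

-4, -4, 3

Characteristic polynomial: p(t) = t^3 + 5t^2 - 8t - 48 = (t - 3)(t + 4)^2.
Roots (with multiplicity): -4, -4, 3.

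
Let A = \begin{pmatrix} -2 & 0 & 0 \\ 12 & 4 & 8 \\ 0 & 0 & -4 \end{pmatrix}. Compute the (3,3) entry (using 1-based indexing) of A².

16

Characteristic polynomial: μ^3 + 2μ^2 - 16μ - 32 = (μ - 4)(μ + 2)(μ + 4), so the eigenvalues are -4, -2, 4.
μ=-2: eigenvector (1, -2, 0).
μ=-4: eigenvector (0, -1, 1).
μ=4: eigenvector (0, 1, 0).
P = [[1, 0, 0], [-2, -1, 1], [0, 1, 0]], D = diag(-2, -4, 4), P⁻¹ = [[1, 0, 0], [0, 0, 1], [2, 1, 1]].
A² = P·diag(4, 16, 16)·P⁻¹ = [[4, 0, 0], [24, 16, 0], [0, 0, 16]].
The requested entry is 16.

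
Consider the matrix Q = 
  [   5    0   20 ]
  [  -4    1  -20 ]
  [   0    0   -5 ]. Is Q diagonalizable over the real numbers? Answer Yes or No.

Characteristic polynomial: p(λ) = λ^3 - λ^2 - 25λ + 25 = (λ - 5)(λ - 1)(λ + 5).
All 3 eigenvalues are distinct, so Q is diagonalizable.

Yes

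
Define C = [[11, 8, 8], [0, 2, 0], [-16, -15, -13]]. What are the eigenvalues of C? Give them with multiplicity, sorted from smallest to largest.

Characteristic polynomial: p(λ) = λ^3 - 19λ + 30 = (λ - 3)(λ - 2)(λ + 5).
Roots (with multiplicity): -5, 2, 3.

-5, 2, 3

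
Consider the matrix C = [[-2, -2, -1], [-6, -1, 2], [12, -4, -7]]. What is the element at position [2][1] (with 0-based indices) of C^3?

44

Characteristic polynomial: μ^3 + 10μ^2 + 31μ + 30 = (μ + 2)(μ + 3)(μ + 5), so the eigenvalues are -5, -3, -2.
μ=-2: eigenvector (1, -2, 4).
μ=-5: eigenvector (0, 1, -2).
μ=-3: eigenvector (1, -2, 5).
P = [[1, 0, 1], [-2, 1, -2], [4, -2, 5]], D = diag(-2, -5, -3), P⁻¹ = [[1, -2, -1], [2, 1, 0], [0, 2, 1]].
C³ = P·diag(-8, -125, -27)·P⁻¹ = [[-8, -38, -19], [-234, -49, 38], [468, 44, -103]].
The requested entry is 44.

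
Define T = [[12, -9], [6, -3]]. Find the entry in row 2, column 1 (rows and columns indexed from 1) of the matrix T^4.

Characteristic polynomial: r^2 - 9r + 18 = (r - 6)(r - 3), so the eigenvalues are 3, 6.
r=6: eigenvector (3, 2).
r=3: eigenvector (1, 1).
P = [[3, 1], [2, 1]], D = diag(6, 3), P⁻¹ = [[1, -1], [-2, 3]].
T⁴ = P·diag(1296, 81)·P⁻¹ = [[3726, -3645], [2430, -2349]].
The requested entry is 2430.

2430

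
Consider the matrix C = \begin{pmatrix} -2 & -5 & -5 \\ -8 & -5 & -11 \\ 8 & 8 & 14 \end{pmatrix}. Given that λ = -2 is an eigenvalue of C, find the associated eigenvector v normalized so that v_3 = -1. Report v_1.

C + 2I = [[0, -5, -5], [-8, -3, -11], [8, 8, 16]].
Solving (C + 2I)v = 0 gives the eigenspace spanned by (1, 1, -1).
With v_3 = -1, v = (1, 1, -1), so v_1 = 1.

1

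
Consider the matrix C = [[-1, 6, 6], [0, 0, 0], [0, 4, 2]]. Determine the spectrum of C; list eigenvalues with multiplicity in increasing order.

Characteristic polynomial: p(λ) = λ^3 - λ^2 - 2λ = λ(λ - 2)(λ + 1).
Roots (with multiplicity): -1, 0, 2.

-1, 0, 2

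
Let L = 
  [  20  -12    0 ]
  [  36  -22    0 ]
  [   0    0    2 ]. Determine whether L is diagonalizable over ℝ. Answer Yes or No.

Characteristic polynomial: p(t) = t^3 - 12t + 16 = (t - 2)^2(t + 4).
t = 2 has algebraic multiplicity 2; rank(L − 2I) = 1, so geometric multiplicity = 2.
Every eigenvalue has geometric = algebraic multiplicity, so L is diagonalizable.

Yes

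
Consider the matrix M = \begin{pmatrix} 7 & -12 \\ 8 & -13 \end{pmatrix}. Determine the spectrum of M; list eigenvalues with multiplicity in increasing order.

-5, -1

Characteristic polynomial: p(t) = t^2 + 6t + 5 = (t + 1)(t + 5).
Roots (with multiplicity): -5, -1.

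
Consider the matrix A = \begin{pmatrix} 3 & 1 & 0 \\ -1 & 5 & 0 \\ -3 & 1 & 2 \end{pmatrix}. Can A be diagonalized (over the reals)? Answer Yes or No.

Characteristic polynomial: p(r) = r^3 - 10r^2 + 32r - 32 = (r - 4)^2(r - 2).
r = 4 has algebraic multiplicity 2; rank(A − 4I) = 2, so geometric multiplicity = 1.
Geometric multiplicity < algebraic multiplicity, so A is not diagonalizable.

No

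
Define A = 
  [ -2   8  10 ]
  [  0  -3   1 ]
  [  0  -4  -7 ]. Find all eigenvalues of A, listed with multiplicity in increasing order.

-5, -5, -2

Characteristic polynomial: p(μ) = μ^3 + 12μ^2 + 45μ + 50 = (μ + 2)(μ + 5)^2.
Roots (with multiplicity): -5, -5, -2.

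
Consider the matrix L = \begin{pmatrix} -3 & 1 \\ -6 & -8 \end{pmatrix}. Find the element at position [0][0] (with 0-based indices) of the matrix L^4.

Characteristic polynomial: μ^2 + 11μ + 30 = (μ + 5)(μ + 6), so the eigenvalues are -6, -5.
μ=-6: eigenvector (1, -3).
μ=-5: eigenvector (1, -2).
P = [[1, 1], [-3, -2]], D = diag(-6, -5), P⁻¹ = [[-2, -1], [3, 1]].
L⁴ = P·diag(1296, 625)·P⁻¹ = [[-717, -671], [4026, 2638]].
The requested entry is -717.

-717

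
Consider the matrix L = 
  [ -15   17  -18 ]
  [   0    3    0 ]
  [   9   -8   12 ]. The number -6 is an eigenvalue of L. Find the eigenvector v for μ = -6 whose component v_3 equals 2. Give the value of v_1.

L + 6I = [[-9, 17, -18], [0, 9, 0], [9, -8, 18]].
Solving (L + 6I)v = 0 gives the eigenspace spanned by (-4, 0, 2).
With v_3 = 2, v = (-4, 0, 2), so v_1 = -4.

-4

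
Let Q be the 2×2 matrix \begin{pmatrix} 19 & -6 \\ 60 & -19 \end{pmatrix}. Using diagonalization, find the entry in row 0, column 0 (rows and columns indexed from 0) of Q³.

19

Characteristic polynomial: s^2 - 1 = (s - 1)(s + 1), so the eigenvalues are -1, 1.
s=1: eigenvector (1, 3).
s=-1: eigenvector (3, 10).
P = [[1, 3], [3, 10]], D = diag(1, -1), P⁻¹ = [[10, -3], [-3, 1]].
Q³ = P·diag(1, -1)·P⁻¹ = [[19, -6], [60, -19]].
The requested entry is 19.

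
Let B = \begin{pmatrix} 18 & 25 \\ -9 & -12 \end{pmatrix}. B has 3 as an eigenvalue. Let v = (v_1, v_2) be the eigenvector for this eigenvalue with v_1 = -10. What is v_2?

B − 3I = [[15, 25], [-9, -15]].
Solving (B − 3I)v = 0 gives the eigenspace spanned by (-10, 6).
With v_1 = -10, v = (-10, 6), so v_2 = 6.

6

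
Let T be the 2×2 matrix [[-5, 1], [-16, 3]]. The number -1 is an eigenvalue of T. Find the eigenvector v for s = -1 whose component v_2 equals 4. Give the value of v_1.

T + 1I = [[-4, 1], [-16, 4]].
Solving (T + 1I)v = 0 gives the eigenspace spanned by (1, 4).
With v_2 = 4, v = (1, 4), so v_1 = 1.

1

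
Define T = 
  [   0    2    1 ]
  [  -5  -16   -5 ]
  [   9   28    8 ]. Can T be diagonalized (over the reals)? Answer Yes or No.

No

Characteristic polynomial: p(λ) = λ^3 + 8λ^2 + 13λ + 6 = (λ + 1)^2(λ + 6).
λ = -1 has algebraic multiplicity 2; rank(T + 1I) = 2, so geometric multiplicity = 1.
Geometric multiplicity < algebraic multiplicity, so T is not diagonalizable.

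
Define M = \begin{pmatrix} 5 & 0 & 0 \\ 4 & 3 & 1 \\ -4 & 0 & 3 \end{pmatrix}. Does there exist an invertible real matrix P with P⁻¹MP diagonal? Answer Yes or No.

No

Characteristic polynomial: p(s) = s^3 - 11s^2 + 39s - 45 = (s - 5)(s - 3)^2.
s = 3 has algebraic multiplicity 2; rank(M − 3I) = 2, so geometric multiplicity = 1.
Geometric multiplicity < algebraic multiplicity, so M is not diagonalizable.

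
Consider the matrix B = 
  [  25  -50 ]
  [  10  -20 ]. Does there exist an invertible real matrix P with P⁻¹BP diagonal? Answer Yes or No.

Characteristic polynomial: p(λ) = λ^2 - 5λ = λ(λ - 5).
All 2 eigenvalues are distinct, so B is diagonalizable.

Yes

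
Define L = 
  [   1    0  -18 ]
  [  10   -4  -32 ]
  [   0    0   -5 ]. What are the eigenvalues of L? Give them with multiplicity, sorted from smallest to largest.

-5, -4, 1

Characteristic polynomial: p(s) = s^3 + 8s^2 + 11s - 20 = (s - 1)(s + 4)(s + 5).
Roots (with multiplicity): -5, -4, 1.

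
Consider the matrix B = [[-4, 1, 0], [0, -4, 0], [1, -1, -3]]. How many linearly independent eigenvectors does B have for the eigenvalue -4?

1

B + 4I = [[0, 1, 0], [0, 0, 0], [1, -1, 1]].
This matrix has rank 2, so its null space has dimension 3 − 2 = 1.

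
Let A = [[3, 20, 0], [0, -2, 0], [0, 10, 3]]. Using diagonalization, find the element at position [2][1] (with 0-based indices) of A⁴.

130

Characteristic polynomial: μ^3 - 4μ^2 - 3μ + 18 = (μ - 3)^2(μ + 2), so the eigenvalues are -2, 3, 3.
μ=3: eigenvector (1, 0, 0).
μ=-2: eigenvector (-4, 1, -2).
μ=3: eigenvector (2, 0, 1).
P = [[1, -4, 2], [0, 1, 0], [0, -2, 1]], D = diag(3, -2, 3), P⁻¹ = [[1, 0, -2], [0, 1, 0], [0, 2, 1]].
A⁴ = P·diag(81, 16, 81)·P⁻¹ = [[81, 260, 0], [0, 16, 0], [0, 130, 81]].
The requested entry is 130.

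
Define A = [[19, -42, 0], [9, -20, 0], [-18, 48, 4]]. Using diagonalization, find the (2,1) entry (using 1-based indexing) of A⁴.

Characteristic polynomial: s^3 - 3s^2 - 6s + 8 = (s - 4)(s - 1)(s + 2), so the eigenvalues are -2, 1, 4.
s=1: eigenvector (7, 3, -6).
s=4: eigenvector (0, 0, 1).
s=-2: eigenvector (2, 1, -2).
P = [[7, 0, 2], [3, 0, 1], [-6, 1, -2]], D = diag(1, 4, -2), P⁻¹ = [[1, -2, 0], [0, 2, 1], [-3, 7, 0]].
A⁴ = P·diag(1, 256, 16)·P⁻¹ = [[-89, 210, 0], [-45, 106, 0], [90, 300, 256]].
The requested entry is -45.

-45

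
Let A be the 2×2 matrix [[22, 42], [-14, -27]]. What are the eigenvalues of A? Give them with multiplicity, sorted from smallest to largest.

-6, 1

Characteristic polynomial: p(r) = r^2 + 5r - 6 = (r - 1)(r + 6).
Roots (with multiplicity): -6, 1.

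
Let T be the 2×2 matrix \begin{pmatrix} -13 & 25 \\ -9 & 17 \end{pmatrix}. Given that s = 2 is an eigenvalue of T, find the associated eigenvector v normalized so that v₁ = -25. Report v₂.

-15

T − 2I = [[-15, 25], [-9, 15]].
Solving (T − 2I)v = 0 gives the eigenspace spanned by (-25, -15).
With v₁ = -25, v = (-25, -15), so v₂ = -15.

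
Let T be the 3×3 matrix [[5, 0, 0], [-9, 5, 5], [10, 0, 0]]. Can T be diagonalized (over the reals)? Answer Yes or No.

Characteristic polynomial: p(s) = s^3 - 10s^2 + 25s = s(s - 5)^2.
s = 5 has algebraic multiplicity 2; rank(T − 5I) = 2, so geometric multiplicity = 1.
Geometric multiplicity < algebraic multiplicity, so T is not diagonalizable.

No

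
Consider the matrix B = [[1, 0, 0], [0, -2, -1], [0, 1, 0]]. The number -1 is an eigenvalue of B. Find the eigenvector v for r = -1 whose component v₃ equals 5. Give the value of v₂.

-5

B + 1I = [[2, 0, 0], [0, -1, -1], [0, 1, 1]].
Solving (B + 1I)v = 0 gives the eigenspace spanned by (0, -5, 5).
With v₃ = 5, v = (0, -5, 5), so v₂ = -5.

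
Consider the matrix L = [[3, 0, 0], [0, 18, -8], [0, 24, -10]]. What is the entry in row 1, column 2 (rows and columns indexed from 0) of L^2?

Characteristic polynomial: r^3 - 11r^2 + 36r - 36 = (r - 6)(r - 3)(r - 2), so the eigenvalues are 2, 3, 6.
r=3: eigenvector (1, 0, 0).
r=6: eigenvector (0, -2, -3).
r=2: eigenvector (0, 1, 2).
P = [[1, 0, 0], [0, -2, 1], [0, -3, 2]], D = diag(3, 6, 2), P⁻¹ = [[1, 0, 0], [0, -2, 1], [0, -3, 2]].
L² = P·diag(9, 36, 4)·P⁻¹ = [[9, 0, 0], [0, 132, -64], [0, 192, -92]].
The requested entry is -64.

-64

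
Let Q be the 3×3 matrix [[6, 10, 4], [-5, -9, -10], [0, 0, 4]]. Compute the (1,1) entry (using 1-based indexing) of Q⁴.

-254

Characteristic polynomial: s^3 - s^2 - 16s + 16 = (s - 4)(s - 1)(s + 4), so the eigenvalues are -4, 1, 4.
s=4: eigenvector (-2, 0, 1).
s=1: eigenvector (-2, 1, 0).
s=-4: eigenvector (-1, 1, 0).
P = [[-2, -2, -1], [0, 1, 1], [1, 0, 0]], D = diag(4, 1, -4), P⁻¹ = [[0, 0, 1], [-1, -1, -2], [1, 2, 2]].
Q⁴ = P·diag(256, 1, 256)·P⁻¹ = [[-254, -510, -1020], [255, 511, 510], [0, 0, 256]].
The requested entry is -254.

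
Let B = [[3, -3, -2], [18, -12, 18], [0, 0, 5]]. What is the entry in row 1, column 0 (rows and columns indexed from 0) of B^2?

Characteristic polynomial: t^3 + 4t^2 - 27t - 90 = (t - 5)(t + 3)(t + 6), so the eigenvalues are -6, -3, 5.
t=5: eigenvector (-1, 0, 1).
t=-6: eigenvector (1, 3, 0).
t=-3: eigenvector (1, 2, 0).
P = [[-1, 1, 1], [0, 3, 2], [1, 0, 0]], D = diag(5, -6, -3), P⁻¹ = [[0, 0, 1], [-2, 1, -2], [3, -1, 3]].
B² = P·diag(25, 36, 9)·P⁻¹ = [[-45, 27, -70], [-162, 90, -162], [0, 0, 25]].
The requested entry is -162.

-162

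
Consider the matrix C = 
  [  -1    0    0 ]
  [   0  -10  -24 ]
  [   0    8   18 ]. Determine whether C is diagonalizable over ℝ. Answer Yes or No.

Characteristic polynomial: p(s) = s^3 - 7s^2 + 4s + 12 = (s - 6)(s - 2)(s + 1).
All 3 eigenvalues are distinct, so C is diagonalizable.

Yes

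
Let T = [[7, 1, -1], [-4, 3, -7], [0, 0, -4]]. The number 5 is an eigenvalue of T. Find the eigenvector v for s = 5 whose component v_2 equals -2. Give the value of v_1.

T − 5I = [[2, 1, -1], [-4, -2, -7], [0, 0, -9]].
Solving (T − 5I)v = 0 gives the eigenspace spanned by (1, -2, 0).
With v_2 = -2, v = (1, -2, 0), so v_1 = 1.

1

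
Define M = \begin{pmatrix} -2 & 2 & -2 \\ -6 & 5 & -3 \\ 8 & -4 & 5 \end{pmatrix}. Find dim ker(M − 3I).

M − 3I = [[-5, 2, -2], [-6, 2, -3], [8, -4, 2]].
This matrix has rank 2, so its null space has dimension 3 − 2 = 1.

1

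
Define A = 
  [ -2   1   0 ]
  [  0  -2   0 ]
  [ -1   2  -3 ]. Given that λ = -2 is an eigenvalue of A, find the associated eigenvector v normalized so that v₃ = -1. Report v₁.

1

A + 2I = [[0, 1, 0], [0, 0, 0], [-1, 2, -1]].
Solving (A + 2I)v = 0 gives the eigenspace spanned by (1, 0, -1).
With v₃ = -1, v = (1, 0, -1), so v₁ = 1.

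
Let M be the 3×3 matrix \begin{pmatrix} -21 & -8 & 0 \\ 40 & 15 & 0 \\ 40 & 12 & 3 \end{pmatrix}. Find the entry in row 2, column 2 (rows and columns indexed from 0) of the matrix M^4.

81

Characteristic polynomial: s^3 + 3s^2 - 13s - 15 = (s - 3)(s + 1)(s + 5), so the eigenvalues are -5, -1, 3.
s=-1: eigenvector (-2, 5, 5).
s=-5: eigenvector (1, -2, -2).
s=3: eigenvector (0, 0, 1).
P = [[-2, 1, 0], [5, -2, 0], [5, -2, 1]], D = diag(-1, -5, 3), P⁻¹ = [[2, 1, 0], [5, 2, 0], [0, -1, 1]].
M⁴ = P·diag(1, 625, 81)·P⁻¹ = [[3121, 1248, 0], [-6240, -2495, 0], [-6240, -2576, 81]].
The requested entry is 81.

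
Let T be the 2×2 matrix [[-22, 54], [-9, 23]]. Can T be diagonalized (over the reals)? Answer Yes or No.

Characteristic polynomial: p(r) = r^2 - r - 20 = (r - 5)(r + 4).
All 2 eigenvalues are distinct, so T is diagonalizable.

Yes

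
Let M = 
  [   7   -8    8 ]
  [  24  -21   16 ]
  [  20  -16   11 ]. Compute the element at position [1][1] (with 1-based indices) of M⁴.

Characteristic polynomial: s^3 + 3s^2 - 13s - 15 = (s - 3)(s + 1)(s + 5), so the eigenvalues are -5, -1, 3.
s=-1: eigenvector (1, 2, 1).
s=-5: eigenvector (0, 1, 1).
s=3: eigenvector (2, 4, 3).
P = [[1, 0, 2], [2, 1, 4], [1, 1, 3]], D = diag(-1, -5, 3), P⁻¹ = [[-1, 2, -2], [-2, 1, 0], [1, -1, 1]].
M⁴ = P·diag(1, 625, 81)·P⁻¹ = [[161, -160, 160], [-928, 305, 320], [-1008, 384, 241]].
The requested entry is 161.

161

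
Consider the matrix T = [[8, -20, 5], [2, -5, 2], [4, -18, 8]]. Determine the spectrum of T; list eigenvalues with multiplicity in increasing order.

Characteristic polynomial: p(r) = r^3 - 11r^2 + 40r - 48 = (r - 4)^2(r - 3).
Roots (with multiplicity): 3, 4, 4.

3, 4, 4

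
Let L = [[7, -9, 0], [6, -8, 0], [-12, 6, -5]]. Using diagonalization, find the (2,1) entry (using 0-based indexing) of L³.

-198

Characteristic polynomial: λ^3 + 6λ^2 + 3λ - 10 = (λ - 1)(λ + 2)(λ + 5), so the eigenvalues are -5, -2, 1.
λ=-2: eigenvector (1, 1, -2).
λ=1: eigenvector (3, 2, -4).
λ=-5: eigenvector (0, 0, 1).
P = [[1, 3, 0], [1, 2, 0], [-2, -4, 1]], D = diag(-2, 1, -5), P⁻¹ = [[-2, 3, 0], [1, -1, 0], [0, 2, 1]].
L³ = P·diag(-8, 1, -125)·P⁻¹ = [[19, -27, 0], [18, -26, 0], [-36, -198, -125]].
The requested entry is -198.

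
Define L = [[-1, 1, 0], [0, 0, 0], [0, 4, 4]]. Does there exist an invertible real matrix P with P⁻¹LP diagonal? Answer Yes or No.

Characteristic polynomial: p(s) = s^3 - 3s^2 - 4s = s(s - 4)(s + 1).
All 3 eigenvalues are distinct, so L is diagonalizable.

Yes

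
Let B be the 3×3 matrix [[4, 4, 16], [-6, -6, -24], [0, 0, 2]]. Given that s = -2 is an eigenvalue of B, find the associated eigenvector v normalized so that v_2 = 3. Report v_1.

-2

B + 2I = [[6, 4, 16], [-6, -4, -24], [0, 0, 4]].
Solving (B + 2I)v = 0 gives the eigenspace spanned by (-2, 3, 0).
With v_2 = 3, v = (-2, 3, 0), so v_1 = -2.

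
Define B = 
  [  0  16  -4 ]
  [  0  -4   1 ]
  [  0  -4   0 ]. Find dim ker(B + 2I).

B + 2I = [[2, 16, -4], [0, -2, 1], [0, -4, 2]].
This matrix has rank 2, so its null space has dimension 3 − 2 = 1.

1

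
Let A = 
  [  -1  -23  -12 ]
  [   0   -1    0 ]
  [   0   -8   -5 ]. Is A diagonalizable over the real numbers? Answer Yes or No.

No

Characteristic polynomial: p(r) = r^3 + 7r^2 + 11r + 5 = (r + 1)^2(r + 5).
r = -1 has algebraic multiplicity 2; rank(A + 1I) = 2, so geometric multiplicity = 1.
Geometric multiplicity < algebraic multiplicity, so A is not diagonalizable.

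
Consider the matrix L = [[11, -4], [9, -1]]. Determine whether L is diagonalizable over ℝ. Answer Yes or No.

No

Characteristic polynomial: p(t) = t^2 - 10t + 25 = (t - 5)^2.
t = 5 has algebraic multiplicity 2; rank(L − 5I) = 1, so geometric multiplicity = 1.
Geometric multiplicity < algebraic multiplicity, so L is not diagonalizable.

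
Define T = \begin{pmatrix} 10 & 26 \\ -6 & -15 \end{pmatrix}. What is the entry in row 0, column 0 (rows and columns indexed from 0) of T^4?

-764

Characteristic polynomial: μ^2 + 5μ + 6 = (μ + 2)(μ + 3), so the eigenvalues are -3, -2.
μ=-2: eigenvector (13, -6).
μ=-3: eigenvector (-2, 1).
P = [[13, -2], [-6, 1]], D = diag(-2, -3), P⁻¹ = [[1, 2], [6, 13]].
T⁴ = P·diag(16, 81)·P⁻¹ = [[-764, -1690], [390, 861]].
The requested entry is -764.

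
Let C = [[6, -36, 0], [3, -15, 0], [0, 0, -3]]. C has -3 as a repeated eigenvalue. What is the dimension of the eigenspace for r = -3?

2

C + 3I = [[9, -36, 0], [3, -12, 0], [0, 0, 0]].
This matrix has rank 1, so its null space has dimension 3 − 1 = 2.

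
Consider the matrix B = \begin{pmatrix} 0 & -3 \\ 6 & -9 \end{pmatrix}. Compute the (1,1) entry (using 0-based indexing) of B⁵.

Characteristic polynomial: t^2 + 9t + 18 = (t + 3)(t + 6), so the eigenvalues are -6, -3.
t=-6: eigenvector (1, 2).
t=-3: eigenvector (-1, -1).
P = [[1, -1], [2, -1]], D = diag(-6, -3), P⁻¹ = [[-1, 1], [-2, 1]].
B⁵ = P·diag(-7776, -243)·P⁻¹ = [[7290, -7533], [15066, -15309]].
The requested entry is -15309.

-15309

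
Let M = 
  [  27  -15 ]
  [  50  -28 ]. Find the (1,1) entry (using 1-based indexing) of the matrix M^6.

Characteristic polynomial: r^2 + r - 6 = (r - 2)(r + 3), so the eigenvalues are -3, 2.
r=2: eigenvector (-3, -5).
r=-3: eigenvector (1, 2).
P = [[-3, 1], [-5, 2]], D = diag(2, -3), P⁻¹ = [[-2, 1], [-5, 3]].
M⁶ = P·diag(64, 729)·P⁻¹ = [[-3261, 1995], [-6650, 4054]].
The requested entry is -3261.

-3261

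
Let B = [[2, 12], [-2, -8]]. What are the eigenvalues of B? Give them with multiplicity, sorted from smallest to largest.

-4, -2

Characteristic polynomial: p(t) = t^2 + 6t + 8 = (t + 2)(t + 4).
Roots (with multiplicity): -4, -2.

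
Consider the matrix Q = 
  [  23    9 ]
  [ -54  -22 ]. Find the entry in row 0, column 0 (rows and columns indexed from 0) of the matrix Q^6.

38683

Characteristic polynomial: r^2 - r - 20 = (r - 5)(r + 4), so the eigenvalues are -4, 5.
r=5: eigenvector (1, -2).
r=-4: eigenvector (-1, 3).
P = [[1, -1], [-2, 3]], D = diag(5, -4), P⁻¹ = [[3, 1], [2, 1]].
Q⁶ = P·diag(15625, 4096)·P⁻¹ = [[38683, 11529], [-69174, -18962]].
The requested entry is 38683.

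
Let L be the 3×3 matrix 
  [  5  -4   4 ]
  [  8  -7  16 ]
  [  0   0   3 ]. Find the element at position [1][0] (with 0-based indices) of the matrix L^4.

Characteristic polynomial: μ^3 - μ^2 - 9μ + 9 = (μ - 3)(μ - 1)(μ + 3), so the eigenvalues are -3, 1, 3.
μ=-3: eigenvector (-1, -2, 0).
μ=1: eigenvector (1, 1, 0).
μ=3: eigenvector (-2, 0, 1).
P = [[-1, 1, -2], [-2, 1, 0], [0, 0, 1]], D = diag(-3, 1, 3), P⁻¹ = [[1, -1, 2], [2, -1, 4], [0, 0, 1]].
L⁴ = P·diag(81, 1, 81)·P⁻¹ = [[-79, 80, -320], [-160, 161, -320], [0, 0, 81]].
The requested entry is -160.

-160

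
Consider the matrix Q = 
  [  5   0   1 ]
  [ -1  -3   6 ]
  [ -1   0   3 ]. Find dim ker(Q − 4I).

Q − 4I = [[1, 0, 1], [-1, -7, 6], [-1, 0, -1]].
This matrix has rank 2, so its null space has dimension 3 − 2 = 1.

1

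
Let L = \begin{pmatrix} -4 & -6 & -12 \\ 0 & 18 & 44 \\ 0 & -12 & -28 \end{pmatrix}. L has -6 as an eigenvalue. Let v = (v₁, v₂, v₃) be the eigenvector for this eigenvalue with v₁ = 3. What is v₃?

6

L + 6I = [[2, -6, -12], [0, 24, 44], [0, -12, -22]].
Solving (L + 6I)v = 0 gives the eigenspace spanned by (3, -11, 6).
With v₁ = 3, v = (3, -11, 6), so v₃ = 6.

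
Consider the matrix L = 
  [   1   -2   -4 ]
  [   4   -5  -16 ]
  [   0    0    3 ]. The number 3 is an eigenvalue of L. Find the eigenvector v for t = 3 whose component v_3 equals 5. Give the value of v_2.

L − 3I = [[-2, -2, -4], [4, -8, -16], [0, 0, 0]].
Solving (L − 3I)v = 0 gives the eigenspace spanned by (0, -10, 5).
With v_3 = 5, v = (0, -10, 5), so v_2 = -10.

-10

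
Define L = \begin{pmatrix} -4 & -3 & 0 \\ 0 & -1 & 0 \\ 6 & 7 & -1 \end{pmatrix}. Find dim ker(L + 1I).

1

L + 1I = [[-3, -3, 0], [0, 0, 0], [6, 7, 0]].
This matrix has rank 2, so its null space has dimension 3 − 2 = 1.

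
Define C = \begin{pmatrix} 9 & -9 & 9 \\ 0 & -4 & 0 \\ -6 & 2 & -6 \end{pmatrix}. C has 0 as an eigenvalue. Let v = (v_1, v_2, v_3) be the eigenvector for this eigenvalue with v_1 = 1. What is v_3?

-1

C = [[9, -9, 9], [0, -4, 0], [-6, 2, -6]].
Solving (C)v = 0 gives the eigenspace spanned by (1, 0, -1).
With v_1 = 1, v = (1, 0, -1), so v_3 = -1.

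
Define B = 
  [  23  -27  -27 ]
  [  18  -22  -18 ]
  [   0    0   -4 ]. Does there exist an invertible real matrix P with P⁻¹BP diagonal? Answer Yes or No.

Characteristic polynomial: p(λ) = λ^3 + 3λ^2 - 24λ - 80 = (λ - 5)(λ + 4)^2.
λ = -4 has algebraic multiplicity 2; rank(B + 4I) = 1, so geometric multiplicity = 2.
Every eigenvalue has geometric = algebraic multiplicity, so B is diagonalizable.

Yes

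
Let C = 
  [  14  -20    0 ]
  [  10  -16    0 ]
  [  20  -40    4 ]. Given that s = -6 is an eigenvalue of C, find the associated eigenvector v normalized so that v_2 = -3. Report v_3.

C + 6I = [[20, -20, 0], [10, -10, 0], [20, -40, 10]].
Solving (C + 6I)v = 0 gives the eigenspace spanned by (-3, -3, -6).
With v_2 = -3, v = (-3, -3, -6), so v_3 = -6.

-6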